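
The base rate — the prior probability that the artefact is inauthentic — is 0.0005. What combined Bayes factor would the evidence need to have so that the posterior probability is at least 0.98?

Prior odds = 0.0005/0.9995 = 1/1999.
Target odds = 0.98/0.02 = 49.
Required Bayes factor = 49 ÷ (1/1999) = 97951.

97951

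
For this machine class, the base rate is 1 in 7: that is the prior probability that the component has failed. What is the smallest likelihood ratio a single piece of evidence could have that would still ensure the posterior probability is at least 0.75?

Prior odds = (1/7)/(6/7) = 1/6.
Target odds = 0.75/0.25 = 3.
Required Bayes factor = 3 ÷ (1/6) = 18.

18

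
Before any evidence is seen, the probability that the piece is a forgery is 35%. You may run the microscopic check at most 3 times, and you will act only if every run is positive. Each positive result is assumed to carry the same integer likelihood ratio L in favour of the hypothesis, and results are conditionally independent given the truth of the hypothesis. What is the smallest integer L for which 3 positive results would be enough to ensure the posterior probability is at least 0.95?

4

Prior odds = 0.35/0.65 = 7/13.
Target odds = 0.95/0.05 = 19.
Need L³ ≥ 19 ÷ (7/13) = 247/7.
3³ = 27 < 247/7 ≤ 64 = 4³, so L = 4.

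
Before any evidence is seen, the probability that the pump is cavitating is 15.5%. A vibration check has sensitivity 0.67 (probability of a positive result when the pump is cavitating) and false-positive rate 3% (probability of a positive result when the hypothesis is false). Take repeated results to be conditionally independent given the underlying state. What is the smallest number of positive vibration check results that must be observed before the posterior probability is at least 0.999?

Prior odds: 0.155 ÷ 0.845 = 31/169.
Likelihood ratio of a positive result = 0.67/0.03 = 67/3.
Target posterior odds = 0.999/0.001 = 999.
Require (67/3)ⁿ ≥ 999 ÷ (31/169) = 168831/31.
(67/3)² = 4489/9 falls short of 168831/31 but (67/3)³ = 300763/27 reaches it, so n = 3.

3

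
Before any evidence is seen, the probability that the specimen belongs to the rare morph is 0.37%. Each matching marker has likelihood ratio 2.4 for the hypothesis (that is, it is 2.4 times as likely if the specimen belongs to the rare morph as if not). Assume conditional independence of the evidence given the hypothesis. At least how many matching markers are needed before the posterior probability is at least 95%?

Prior odds = 0.0037/0.9963 = 37/9963.
Likelihood ratio per matching marker = 2.4.
Target posterior odds = 0.95/0.05 = 19.
Need (37/9963) × 2.4ⁿ ≥ 19, i.e. 2.4ⁿ ≥ 189297/37.
2.4⁹ ≈2641.81 falls short of 189297/37 but 2.4¹⁰ ≈6340.34 reaches it, so n = 10.

10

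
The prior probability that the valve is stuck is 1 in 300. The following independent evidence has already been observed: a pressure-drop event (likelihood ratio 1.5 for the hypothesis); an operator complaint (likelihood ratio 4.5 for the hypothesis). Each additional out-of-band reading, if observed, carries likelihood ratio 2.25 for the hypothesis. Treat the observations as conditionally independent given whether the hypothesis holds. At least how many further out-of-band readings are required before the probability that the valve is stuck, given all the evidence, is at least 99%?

11

Prior odds = (1/300)/(299/300) = 1/299.
Combined Bayes factor of the evidence already in hand = 1.5 × 4.5 = 6.75.
Odds after that evidence = (1/299) × 6.75 = 27/1196.
Target odds = 0.99/0.01 = 99.
Need 2.25ⁿ ≥ 99 ÷ (27/1196) = 13156/3.
2.25¹⁰ ≈3325.26 falls short of 13156/3 but 2.25¹¹ ≈7481.83 reaches it, so n = 11.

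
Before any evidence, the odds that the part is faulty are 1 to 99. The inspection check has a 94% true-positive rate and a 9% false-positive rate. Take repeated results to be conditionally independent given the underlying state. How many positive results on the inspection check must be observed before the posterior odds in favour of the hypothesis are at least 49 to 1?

4

Prior odds = 1/99.
Likelihood ratio of a positive result = 0.94/0.09 = 94/9.
Target odds = 49.
Need (1/99) × (94/9)ⁿ ≥ 49, i.e. (94/9)ⁿ ≥ 4851.
(94/9)³ = 830584/729 falls short of 4851 but (94/9)⁴ = 78074896/6561 reaches it, so n = 4.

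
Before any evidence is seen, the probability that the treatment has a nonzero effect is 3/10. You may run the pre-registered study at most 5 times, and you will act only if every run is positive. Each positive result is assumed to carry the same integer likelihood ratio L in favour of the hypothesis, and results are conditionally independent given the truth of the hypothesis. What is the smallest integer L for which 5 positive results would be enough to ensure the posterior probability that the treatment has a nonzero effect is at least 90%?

Prior odds = 0.3/0.7 = 3/7.
Target odds = 0.9/0.1 = 9.
Need L⁵ ≥ 9 ÷ (3/7) = 21.
1⁵ = 1 < 21 ≤ 32 = 2⁵, so L = 2.

2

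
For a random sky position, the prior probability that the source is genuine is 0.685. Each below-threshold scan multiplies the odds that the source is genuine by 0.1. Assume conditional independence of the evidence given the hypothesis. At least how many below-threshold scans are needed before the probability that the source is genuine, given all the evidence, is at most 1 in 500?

4

Prior odds: 0.685 ÷ 0.315 = 137/63.
Likelihood ratio per below-threshold scan = 0.1.
Target odds: 0.002 ÷ 0.998 = 1/499.
Require 0.1ⁿ ≤ 1/499 ÷ (137/63) = 63/68363.
0.1³ = 0.001 is still above 63/68363 but 0.1⁴ = 0.0001 is at or below it, so n = 4.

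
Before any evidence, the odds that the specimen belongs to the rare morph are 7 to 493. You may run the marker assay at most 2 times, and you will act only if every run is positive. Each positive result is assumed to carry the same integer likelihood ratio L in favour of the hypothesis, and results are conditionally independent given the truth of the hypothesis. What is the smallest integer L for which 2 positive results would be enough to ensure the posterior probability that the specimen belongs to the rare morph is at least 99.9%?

266

Prior odds = 7/493.
Target odds = 0.999/0.001 = 999.
Need L² ≥ 999 ÷ (7/493) = 492507/7.
265² = 70225 < 492507/7 ≤ 70756 = 266², so L = 266.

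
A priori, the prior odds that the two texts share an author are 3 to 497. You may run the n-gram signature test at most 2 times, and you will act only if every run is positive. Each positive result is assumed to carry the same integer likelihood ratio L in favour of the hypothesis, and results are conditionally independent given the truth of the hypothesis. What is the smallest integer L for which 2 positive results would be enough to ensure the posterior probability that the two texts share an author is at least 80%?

Prior odds = 3/497.
Target odds = 0.8/0.2 = 4.
Need L² ≥ 4 ÷ (3/497) = 1988/3.
25² = 625 < 1988/3 ≤ 676 = 26², so L = 26.

26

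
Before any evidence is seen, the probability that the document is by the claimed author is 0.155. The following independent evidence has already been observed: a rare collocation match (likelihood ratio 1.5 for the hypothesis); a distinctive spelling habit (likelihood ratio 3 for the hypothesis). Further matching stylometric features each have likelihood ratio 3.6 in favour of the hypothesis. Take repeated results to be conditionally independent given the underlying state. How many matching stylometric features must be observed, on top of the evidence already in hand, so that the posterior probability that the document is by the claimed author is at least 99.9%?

6

Prior odds = 0.155/0.845 = 31/169.
Combined Bayes factor of the evidence already in hand = 1.5 × 3 = 4.5.
Odds after that evidence = (31/169) × 4.5 = 279/338.
Target odds = 0.999/0.001 = 999.
Need 3.6ⁿ ≥ 999 ÷ (279/338) = 37518/31.
3.6⁵ = 604.66176 falls short of 37518/31 but 3.6⁶ = 34012224/15625 reaches it, so n = 6.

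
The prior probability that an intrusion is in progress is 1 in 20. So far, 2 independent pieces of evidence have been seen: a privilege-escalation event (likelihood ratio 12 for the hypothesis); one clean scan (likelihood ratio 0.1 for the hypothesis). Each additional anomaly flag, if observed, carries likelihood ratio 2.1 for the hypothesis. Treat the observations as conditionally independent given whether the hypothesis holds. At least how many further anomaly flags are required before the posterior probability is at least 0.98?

9

Prior odds = 0.05/0.95 = 1/19.
Combined Bayes factor of the evidence already in hand = 12 × 0.1 = 1.2.
Odds after that evidence = (1/19) × 1.2 = 6/95.
Target odds = 0.98/0.02 = 49.
Need 2.1ⁿ ≥ 49 ÷ (6/95) = 4655/6.
2.1⁸ ≈378.229 falls short of 4655/6 but 2.1⁹ ≈794.28 reaches it, so n = 9.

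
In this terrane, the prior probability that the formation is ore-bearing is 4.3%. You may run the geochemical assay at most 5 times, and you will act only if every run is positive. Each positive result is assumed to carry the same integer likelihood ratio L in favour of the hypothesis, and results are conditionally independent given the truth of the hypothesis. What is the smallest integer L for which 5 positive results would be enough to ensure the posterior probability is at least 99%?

Prior odds = 0.043/0.957 = 43/957.
Target odds = 0.99/0.01 = 99.
Need L⁵ ≥ 99 ÷ (43/957) = 94743/43.
4⁵ = 1024 < 94743/43 ≤ 3125 = 5⁵, so L = 5.

5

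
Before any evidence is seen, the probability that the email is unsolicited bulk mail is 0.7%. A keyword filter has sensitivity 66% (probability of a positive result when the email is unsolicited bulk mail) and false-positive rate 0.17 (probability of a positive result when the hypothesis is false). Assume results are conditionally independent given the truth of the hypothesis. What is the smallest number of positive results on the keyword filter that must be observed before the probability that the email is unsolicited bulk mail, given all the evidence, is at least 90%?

6

Prior odds = 0.007/0.993 = 7/993.
Likelihood ratio of a positive result = 0.66/0.17 = 66/17.
Target odds: 0.9 ÷ 0.1 = 9.
Require (66/17)ⁿ ≥ 9 ÷ (7/993) = 8937/7.
(66/17)⁵ ≈882.013 falls short of 8937/7 but (66/17)⁶ ≈3424.29 reaches it, so n = 6.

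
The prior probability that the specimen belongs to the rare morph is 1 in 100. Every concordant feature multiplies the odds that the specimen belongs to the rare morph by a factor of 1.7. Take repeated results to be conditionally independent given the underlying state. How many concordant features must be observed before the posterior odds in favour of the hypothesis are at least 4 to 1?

12

Prior odds = 0.01/0.99 = 1/99.
Likelihood ratio per concordant feature = 1.7.
Target odds = 4.
Require 1.7ⁿ ≥ 4 ÷ (1/99) = 396.
1.7¹¹ ≈342.719 falls short of 396 but 1.7¹² ≈582.622 reaches it, so n = 12.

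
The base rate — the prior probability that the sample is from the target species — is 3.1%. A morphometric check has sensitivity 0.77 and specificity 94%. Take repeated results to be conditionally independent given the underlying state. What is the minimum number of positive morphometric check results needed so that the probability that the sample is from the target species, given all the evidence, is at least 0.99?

4

Prior odds: 0.031 ÷ 0.969 = 31/969.
False-positive rate = 1 − 0.94 = 0.06; likelihood ratio of a positive = 0.77/0.06 = 77/6.
Target posterior odds = 0.99/0.01 = 99.
Need (31/969) × (77/6)ⁿ ≥ 99, i.e. (77/6)ⁿ ≥ 95931/31.
(77/6)³ = 456533/216 falls short of 95931/31 but (77/6)⁴ = 35153041/1296 reaches it, so n = 4.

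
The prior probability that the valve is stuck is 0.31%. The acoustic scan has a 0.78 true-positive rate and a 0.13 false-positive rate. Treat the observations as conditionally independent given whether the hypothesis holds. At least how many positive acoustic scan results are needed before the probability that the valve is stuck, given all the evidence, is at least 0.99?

Prior odds = 0.0031/0.9969 = 31/9969.
Likelihood ratio of a positive result = 0.78/0.13 = 6.
Target odds: 0.99 ÷ 0.01 = 99.
Need (31/9969) × 6ⁿ ≥ 99, i.e. 6ⁿ ≥ 986931/31.
6⁵ = 7776 falls short of 986931/31 but 6⁶ = 46656 reaches it, so n = 6.

6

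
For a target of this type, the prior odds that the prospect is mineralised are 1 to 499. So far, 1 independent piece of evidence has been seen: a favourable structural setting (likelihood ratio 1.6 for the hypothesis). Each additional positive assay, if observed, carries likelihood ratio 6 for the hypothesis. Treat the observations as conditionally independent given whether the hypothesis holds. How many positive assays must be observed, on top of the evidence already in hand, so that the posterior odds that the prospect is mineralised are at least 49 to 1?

6

Prior odds = 1/499.
Bayes factor of the evidence already in hand = 1.6.
Odds after that evidence = (1/499) × 1.6 = 8/2495.
Target odds = 49.
Need 6ⁿ ≥ 49 ÷ (8/2495) = 15281.875.
6⁵ = 7776 falls short of 15281.875 but 6⁶ = 46656 reaches it, so n = 6.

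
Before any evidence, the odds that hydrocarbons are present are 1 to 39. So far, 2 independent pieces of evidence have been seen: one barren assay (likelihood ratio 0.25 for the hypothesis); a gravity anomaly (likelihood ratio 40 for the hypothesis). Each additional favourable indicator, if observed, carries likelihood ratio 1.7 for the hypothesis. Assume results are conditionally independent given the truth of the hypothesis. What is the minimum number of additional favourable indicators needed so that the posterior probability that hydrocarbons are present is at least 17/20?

Prior odds = 1/39.
Combined Bayes factor of the evidence already in hand = 0.25 × 40 = 10.
Odds after that evidence = (1/39) × 10 = 10/39.
Target odds = 0.85/0.15 = 17/3.
Need 1.7ⁿ ≥ 17/3 ÷ (10/39) = 22.1.
1.7⁵ = 1419857/100000 falls short of 22.1 but 1.7⁶ = 24137569/1000000 reaches it, so n = 6.

6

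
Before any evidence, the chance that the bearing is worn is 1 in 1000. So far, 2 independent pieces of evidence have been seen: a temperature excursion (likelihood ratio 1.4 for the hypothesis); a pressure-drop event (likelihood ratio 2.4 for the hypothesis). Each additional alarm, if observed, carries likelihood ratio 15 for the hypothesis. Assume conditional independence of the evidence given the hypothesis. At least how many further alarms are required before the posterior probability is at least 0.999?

Prior odds = 0.001/0.999 = 1/999.
Combined Bayes factor of the evidence already in hand = 1.4 × 2.4 = 3.36.
Odds after that evidence = (1/999) × 3.36 = 28/8325.
Target odds = 0.999/0.001 = 999.
Need 15ⁿ ≥ 999 ÷ (28/8325) = 8316675/28.
15⁴ = 50625 falls short of 8316675/28 but 15⁵ = 759375 reaches it, so n = 5.

5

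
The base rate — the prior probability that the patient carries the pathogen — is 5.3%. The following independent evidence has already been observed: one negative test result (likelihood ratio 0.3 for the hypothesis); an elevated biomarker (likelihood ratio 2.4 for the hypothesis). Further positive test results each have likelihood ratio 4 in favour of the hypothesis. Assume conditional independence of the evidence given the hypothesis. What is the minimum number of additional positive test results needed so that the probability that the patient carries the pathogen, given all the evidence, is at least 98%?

6

Prior odds = 0.053/0.947 = 53/947.
Combined Bayes factor of the evidence already in hand = 0.3 × 2.4 = 0.72.
Odds after that evidence = (53/947) × 0.72 = 954/23675.
Target odds = 0.98/0.02 = 49.
Need 4ⁿ ≥ 49 ÷ (954/23675) = 1160075/954.
4⁵ = 1024 falls short of 1160075/954 but 4⁶ = 4096 reaches it, so n = 6.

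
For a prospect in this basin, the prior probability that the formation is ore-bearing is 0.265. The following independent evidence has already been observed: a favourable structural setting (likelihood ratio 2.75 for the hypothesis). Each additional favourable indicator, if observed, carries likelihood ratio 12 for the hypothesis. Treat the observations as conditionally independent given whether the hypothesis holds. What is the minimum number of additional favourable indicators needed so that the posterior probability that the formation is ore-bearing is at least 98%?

2

Prior odds = 0.265/0.735 = 53/147.
Bayes factor of the evidence already in hand = 2.75.
Odds after that evidence = (53/147) × 2.75 = 583/588.
Target odds = 0.98/0.02 = 49.
Need 12ⁿ ≥ 49 ÷ (583/588) = 28812/583.
12¹ = 12 falls short of 28812/583 but 12² = 144 reaches it, so n = 2.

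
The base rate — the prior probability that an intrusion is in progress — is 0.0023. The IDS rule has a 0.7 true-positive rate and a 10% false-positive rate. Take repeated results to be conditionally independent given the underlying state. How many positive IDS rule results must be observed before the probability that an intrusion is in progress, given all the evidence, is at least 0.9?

Prior odds: 0.0023 ÷ 0.9977 = 23/9977.
Likelihood ratio of a positive result = 0.7/0.1 = 7.
Target odds: 0.9 ÷ 0.1 = 9.
Need (23/9977) × 7ⁿ ≥ 9, i.e. 7ⁿ ≥ 89793/23.
7⁴ = 2401 falls short of 89793/23 but 7⁵ = 16807 reaches it, so n = 5.

5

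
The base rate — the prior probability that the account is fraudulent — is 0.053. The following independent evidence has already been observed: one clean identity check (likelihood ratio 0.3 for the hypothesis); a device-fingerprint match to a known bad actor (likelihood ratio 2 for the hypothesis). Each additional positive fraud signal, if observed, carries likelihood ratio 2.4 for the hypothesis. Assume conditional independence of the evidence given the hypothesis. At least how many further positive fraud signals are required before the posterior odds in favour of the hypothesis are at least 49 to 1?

Prior odds = 0.053/0.947 = 53/947.
Combined Bayes factor of the evidence already in hand = 0.3 × 2 = 0.6.
Odds after that evidence = (53/947) × 0.6 = 159/4735.
Target odds = 49.
Need 2.4ⁿ ≥ 49 ÷ (159/4735) = 232015/159.
2.4⁸ = 429981696/390625 falls short of 232015/159 but 2.4⁹ ≈2641.81 reaches it, so n = 9.

9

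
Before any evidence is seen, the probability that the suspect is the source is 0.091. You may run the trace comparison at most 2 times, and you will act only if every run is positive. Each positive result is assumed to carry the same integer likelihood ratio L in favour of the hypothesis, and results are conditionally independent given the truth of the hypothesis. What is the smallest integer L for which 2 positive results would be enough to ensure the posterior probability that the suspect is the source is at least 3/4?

Prior odds = 0.091/0.909 = 91/909.
Target odds = 0.75/0.25 = 3.
Need L² ≥ 3 ÷ (91/909) = 2727/91.
5² = 25 < 2727/91 ≤ 36 = 6², so L = 6.

6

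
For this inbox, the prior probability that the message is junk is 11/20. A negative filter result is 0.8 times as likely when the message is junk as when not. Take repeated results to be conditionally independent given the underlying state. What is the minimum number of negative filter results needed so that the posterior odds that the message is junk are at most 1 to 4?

8

Prior odds = 0.55/0.45 = 11/9.
Likelihood ratio per negative filter result = 0.8.
Target odds = 0.25.
Need (11/9) × 0.8ⁿ ≤ 0.25, i.e. 0.8ⁿ ≤ 9/44.
0.8⁷ = 16384/78125 is still above 9/44 but 0.8⁸ = 65536/390625 is at or below it, so n = 8.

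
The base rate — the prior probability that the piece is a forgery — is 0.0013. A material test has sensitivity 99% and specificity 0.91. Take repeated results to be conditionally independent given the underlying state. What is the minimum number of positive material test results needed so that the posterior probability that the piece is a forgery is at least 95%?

4

Prior odds: 0.0013 ÷ 0.9987 = 13/9987.
False-positive rate = 1 − 0.91 = 0.09; likelihood ratio of a positive = 0.99/0.09 = 11.
Target odds: 0.95 ÷ 0.05 = 19.
Need (13/9987) × 11ⁿ ≥ 19, i.e. 11ⁿ ≥ 189753/13.
11³ = 1331 falls short of 189753/13 but 11⁴ = 14641 reaches it, so n = 4.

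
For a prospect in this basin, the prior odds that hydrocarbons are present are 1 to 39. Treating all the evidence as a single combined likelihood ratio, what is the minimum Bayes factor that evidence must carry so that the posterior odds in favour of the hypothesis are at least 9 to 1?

Prior odds = 1/39.
Target odds = 9.
Required Bayes factor = 9 ÷ (1/39) = 351.

351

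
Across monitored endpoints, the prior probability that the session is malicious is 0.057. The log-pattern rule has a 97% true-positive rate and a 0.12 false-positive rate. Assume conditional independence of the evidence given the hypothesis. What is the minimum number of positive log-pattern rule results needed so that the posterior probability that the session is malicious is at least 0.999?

5

Prior odds: 0.057 ÷ 0.943 = 57/943.
Likelihood ratio of a positive result = 0.97/0.12 = 97/12.
Target odds: 0.999 ÷ 0.001 = 999.
Need (57/943) × (97/12)ⁿ ≥ 999, i.e. (97/12)ⁿ ≥ 314019/19.
(97/12)⁴ = 88529281/20736 falls short of 314019/19 but (97/12)⁵ ≈34510.6 reaches it, so n = 5.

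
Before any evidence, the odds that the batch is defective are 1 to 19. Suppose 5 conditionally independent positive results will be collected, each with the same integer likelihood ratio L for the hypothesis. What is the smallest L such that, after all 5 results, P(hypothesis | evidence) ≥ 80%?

3

Prior odds = 1/19.
Target odds = 0.8/0.2 = 4.
Need L⁵ ≥ 4 ÷ (1/19) = 76.
2⁵ = 32 < 76 ≤ 243 = 3⁵, so L = 3.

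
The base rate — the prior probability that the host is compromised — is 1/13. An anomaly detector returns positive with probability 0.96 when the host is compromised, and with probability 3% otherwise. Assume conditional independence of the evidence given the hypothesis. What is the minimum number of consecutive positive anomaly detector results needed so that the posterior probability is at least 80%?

2

Prior odds: (1/13) ÷ (12/13) = 1/12.
Likelihood ratio of a positive result = 0.96/0.03 = 32.
Target posterior odds = 0.8/0.2 = 4.
Require 32ⁿ ≥ 4 ÷ (1/12) = 48.
32¹ = 32 falls short of 48 but 32² = 1024 reaches it, so n = 2.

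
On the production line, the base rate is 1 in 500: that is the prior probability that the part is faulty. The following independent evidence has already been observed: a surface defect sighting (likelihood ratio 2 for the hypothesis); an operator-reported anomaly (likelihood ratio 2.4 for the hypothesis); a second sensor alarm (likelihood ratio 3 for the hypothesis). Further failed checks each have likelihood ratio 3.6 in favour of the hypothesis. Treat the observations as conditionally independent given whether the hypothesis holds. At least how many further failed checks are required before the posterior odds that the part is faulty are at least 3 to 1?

Prior odds = 0.002/0.998 = 1/499.
Combined Bayes factor of the evidence already in hand = 2 × 2.4 × 3 = 14.4.
Odds after that evidence = (1/499) × 14.4 = 72/2495.
Target odds = 3.
Need 3.6ⁿ ≥ 3 ÷ (72/2495) = 2495/24.
3.6³ = 46.656 falls short of 2495/24 but 3.6⁴ = 167.9616 reaches it, so n = 4.

4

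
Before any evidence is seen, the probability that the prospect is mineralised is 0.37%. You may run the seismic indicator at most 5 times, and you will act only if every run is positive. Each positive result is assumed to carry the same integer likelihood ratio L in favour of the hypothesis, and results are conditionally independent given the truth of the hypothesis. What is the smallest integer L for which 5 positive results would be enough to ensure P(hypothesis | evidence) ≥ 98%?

7

Prior odds = 0.0037/0.9963 = 37/9963.
Target odds = 0.98/0.02 = 49.
Need L⁵ ≥ 49 ÷ (37/9963) = 488187/37.
6⁵ = 7776 < 488187/37 ≤ 16807 = 7⁵, so L = 7.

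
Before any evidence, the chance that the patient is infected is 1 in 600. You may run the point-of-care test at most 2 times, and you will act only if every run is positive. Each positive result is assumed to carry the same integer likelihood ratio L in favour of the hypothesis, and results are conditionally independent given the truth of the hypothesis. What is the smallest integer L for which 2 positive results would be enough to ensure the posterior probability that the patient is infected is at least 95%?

107

Prior odds = (1/600)/(599/600) = 1/599.
Target odds = 0.95/0.05 = 19.
Need L² ≥ 19 ÷ (1/599) = 11381.
106² = 11236 < 11381 ≤ 11449 = 107², so L = 107.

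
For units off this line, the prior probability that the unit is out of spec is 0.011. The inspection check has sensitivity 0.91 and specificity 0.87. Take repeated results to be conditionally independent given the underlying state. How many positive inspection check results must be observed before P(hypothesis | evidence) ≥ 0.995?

Prior odds: 0.011 ÷ 0.989 = 11/989.
False-positive rate = 1 − 0.87 = 0.13; likelihood ratio of a positive = 0.91/0.13 = 7.
Target posterior odds = 0.995/0.005 = 199.
Need (11/989) × 7ⁿ ≥ 199, i.e. 7ⁿ ≥ 196811/11.
7⁵ = 16807 falls short of 196811/11 but 7⁶ = 117649 reaches it, so n = 6.

6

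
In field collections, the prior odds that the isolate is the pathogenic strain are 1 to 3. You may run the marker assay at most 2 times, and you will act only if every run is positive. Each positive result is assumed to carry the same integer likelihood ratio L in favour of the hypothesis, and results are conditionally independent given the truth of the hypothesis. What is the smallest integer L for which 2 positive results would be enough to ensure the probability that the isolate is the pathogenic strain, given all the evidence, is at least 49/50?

13

Prior odds = 1/3.
Target odds = 0.98/0.02 = 49.
Need L² ≥ 49 ÷ (1/3) = 147.
12² = 144 < 147 ≤ 169 = 13², so L = 13.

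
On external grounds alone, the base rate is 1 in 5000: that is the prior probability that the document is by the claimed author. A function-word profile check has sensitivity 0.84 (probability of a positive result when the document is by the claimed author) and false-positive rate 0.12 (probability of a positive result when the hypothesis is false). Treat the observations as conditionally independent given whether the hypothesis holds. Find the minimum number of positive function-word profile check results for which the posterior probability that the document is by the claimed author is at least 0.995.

8

Prior odds: 0.0002 ÷ 0.9998 = 1/4999.
Likelihood ratio of a positive result = 0.84/0.12 = 7.
Target odds: 0.995 ÷ 0.005 = 199.
Need (1/4999) × 7ⁿ ≥ 199, i.e. 7ⁿ ≥ 994801.
7⁷ = 823543 falls short of 994801 but 7⁸ = 5764801 reaches it, so n = 8.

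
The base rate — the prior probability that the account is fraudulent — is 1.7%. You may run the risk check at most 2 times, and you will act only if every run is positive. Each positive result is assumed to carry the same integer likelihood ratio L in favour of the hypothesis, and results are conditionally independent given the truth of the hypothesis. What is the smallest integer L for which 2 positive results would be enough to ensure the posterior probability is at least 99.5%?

Prior odds = 0.017/0.983 = 17/983.
Target odds = 0.995/0.005 = 199.
Need L² ≥ 199 ÷ (17/983) = 195617/17.
107² = 11449 < 195617/17 ≤ 11664 = 108², so L = 108.

108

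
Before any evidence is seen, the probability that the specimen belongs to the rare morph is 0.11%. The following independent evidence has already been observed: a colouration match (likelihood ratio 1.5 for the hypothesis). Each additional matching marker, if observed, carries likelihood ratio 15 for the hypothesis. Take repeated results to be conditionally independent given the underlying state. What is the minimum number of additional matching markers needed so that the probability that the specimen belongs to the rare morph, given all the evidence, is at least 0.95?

4

Prior odds = 0.0011/0.9989 = 11/9989.
Bayes factor of the evidence already in hand = 1.5.
Odds after that evidence = (11/9989) × 1.5 = 33/19978.
Target odds = 0.95/0.05 = 19.
Need 15ⁿ ≥ 19 ÷ (33/19978) = 379582/33.
15³ = 3375 falls short of 379582/33 but 15⁴ = 50625 reaches it, so n = 4.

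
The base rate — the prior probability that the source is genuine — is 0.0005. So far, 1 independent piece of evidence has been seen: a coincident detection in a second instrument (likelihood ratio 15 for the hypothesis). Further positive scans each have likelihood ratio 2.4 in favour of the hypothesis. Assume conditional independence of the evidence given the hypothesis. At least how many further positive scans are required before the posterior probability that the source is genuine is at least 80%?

8

Prior odds = 0.0005/0.9995 = 1/1999.
Bayes factor of the evidence already in hand = 15.
Odds after that evidence = (1/1999) × 15 = 15/1999.
Target odds = 0.8/0.2 = 4.
Need 2.4ⁿ ≥ 4 ÷ (15/1999) = 7996/15.
2.4⁷ = 35831808/78125 falls short of 7996/15 but 2.4⁸ = 429981696/390625 reaches it, so n = 8.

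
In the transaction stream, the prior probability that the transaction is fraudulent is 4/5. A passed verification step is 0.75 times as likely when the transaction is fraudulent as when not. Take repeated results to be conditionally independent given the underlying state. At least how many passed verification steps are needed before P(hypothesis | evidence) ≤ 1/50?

19

Prior odds = 0.8/0.2 = 4.
Likelihood ratio per passed verification step = 0.75.
Target odds: 0.02 ÷ 0.98 = 1/49.
Require 0.75ⁿ ≤ 1/49 ÷ 4 = 1/196.
0.75¹⁸ ≈0.00563771 is still above 1/196 but 0.75¹⁹ ≈0.00422828 is at or below it, so n = 19.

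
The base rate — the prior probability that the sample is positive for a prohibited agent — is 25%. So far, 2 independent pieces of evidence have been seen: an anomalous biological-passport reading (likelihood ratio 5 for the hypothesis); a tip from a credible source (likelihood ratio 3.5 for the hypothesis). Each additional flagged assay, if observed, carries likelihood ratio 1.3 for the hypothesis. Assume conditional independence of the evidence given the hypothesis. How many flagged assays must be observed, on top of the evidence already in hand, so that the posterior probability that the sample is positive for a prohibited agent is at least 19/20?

5

Prior odds = 0.25/0.75 = 1/3.
Combined Bayes factor of the evidence already in hand = 5 × 3.5 = 17.5.
Odds after that evidence = (1/3) × 17.5 = 35/6.
Target odds = 0.95/0.05 = 19.
Need 1.3ⁿ ≥ 19 ÷ (35/6) = 114/35.
1.3⁴ = 2.8561 falls short of 114/35 but 1.3⁵ = 371293/100000 reaches it, so n = 5.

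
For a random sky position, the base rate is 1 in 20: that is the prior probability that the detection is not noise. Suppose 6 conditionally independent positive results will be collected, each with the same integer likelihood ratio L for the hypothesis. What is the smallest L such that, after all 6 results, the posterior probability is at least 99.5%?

4

Prior odds = 0.05/0.95 = 1/19.
Target odds = 0.995/0.005 = 199.
Need L⁶ ≥ 199 ÷ (1/19) = 3781.
3⁶ = 729 < 3781 ≤ 4096 = 4⁶, so L = 4.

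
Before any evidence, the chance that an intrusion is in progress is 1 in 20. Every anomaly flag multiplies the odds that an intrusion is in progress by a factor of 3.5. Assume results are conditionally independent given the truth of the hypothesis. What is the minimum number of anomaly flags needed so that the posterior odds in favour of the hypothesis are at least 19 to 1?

Prior odds: 0.05 ÷ 0.95 = 1/19.
Likelihood ratio per anomaly flag = 3.5.
Target odds = 19.
Need (1/19) × 3.5ⁿ ≥ 19, i.e. 3.5ⁿ ≥ 361.
3.5⁴ = 150.0625 falls short of 361 but 3.5⁵ = 525.21875 reaches it, so n = 5.

5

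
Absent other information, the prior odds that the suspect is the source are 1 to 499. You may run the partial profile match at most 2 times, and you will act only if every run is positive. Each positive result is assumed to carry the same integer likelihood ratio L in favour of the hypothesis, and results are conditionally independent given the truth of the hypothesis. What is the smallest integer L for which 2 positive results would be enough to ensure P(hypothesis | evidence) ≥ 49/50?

Prior odds = 1/499.
Target odds = 0.98/0.02 = 49.
Need L² ≥ 49 ÷ (1/499) = 24451.
156² = 24336 < 24451 ≤ 24649 = 157², so L = 157.

157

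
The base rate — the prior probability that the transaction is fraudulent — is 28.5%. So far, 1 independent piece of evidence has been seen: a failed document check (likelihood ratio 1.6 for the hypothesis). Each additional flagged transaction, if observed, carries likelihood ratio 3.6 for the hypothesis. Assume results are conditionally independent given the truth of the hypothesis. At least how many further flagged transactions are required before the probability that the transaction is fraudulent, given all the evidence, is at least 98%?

Prior odds = 0.285/0.715 = 57/143.
Bayes factor of the evidence already in hand = 1.6.
Odds after that evidence = (57/143) × 1.6 = 456/715.
Target odds = 0.98/0.02 = 49.
Need 3.6ⁿ ≥ 49 ÷ (456/715) = 35035/456.
3.6³ = 46.656 falls short of 35035/456 but 3.6⁴ = 167.9616 reaches it, so n = 4.

4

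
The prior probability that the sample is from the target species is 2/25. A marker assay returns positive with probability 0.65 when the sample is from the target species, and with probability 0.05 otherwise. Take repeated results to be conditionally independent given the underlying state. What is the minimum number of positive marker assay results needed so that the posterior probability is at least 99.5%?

Prior odds = 0.08/0.92 = 2/23.
Likelihood ratio of a positive result = 0.65/0.05 = 13.
Target odds: 0.995 ÷ 0.005 = 199.
Require 13ⁿ ≥ 199 ÷ (2/23) = 2288.5.
13³ = 2197 falls short of 2288.5 but 13⁴ = 28561 reaches it, so n = 4.

4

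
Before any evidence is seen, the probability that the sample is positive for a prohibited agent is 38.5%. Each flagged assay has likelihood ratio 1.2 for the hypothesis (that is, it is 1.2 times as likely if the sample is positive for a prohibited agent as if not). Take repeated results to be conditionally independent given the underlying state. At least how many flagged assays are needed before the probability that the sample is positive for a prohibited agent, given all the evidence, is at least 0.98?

Prior odds = 0.385/0.615 = 77/123.
Likelihood ratio per flagged assay = 1.2.
Target posterior odds = 0.98/0.02 = 49.
Require 1.2ⁿ ≥ 49 ÷ (77/123) = 861/11.
1.2²³ ≈66.2474 falls short of 861/11 but 1.2²⁴ ≈79.4968 reaches it, so n = 24.

24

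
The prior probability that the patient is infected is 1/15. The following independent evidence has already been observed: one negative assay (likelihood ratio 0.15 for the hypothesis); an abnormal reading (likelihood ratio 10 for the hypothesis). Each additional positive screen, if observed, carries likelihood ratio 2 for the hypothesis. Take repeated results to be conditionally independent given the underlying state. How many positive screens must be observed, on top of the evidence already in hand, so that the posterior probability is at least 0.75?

5

Prior odds = (1/15)/(14/15) = 1/14.
Combined Bayes factor of the evidence already in hand = 0.15 × 10 = 1.5.
Odds after that evidence = (1/14) × 1.5 = 3/28.
Target odds = 0.75/0.25 = 3.
Need 2ⁿ ≥ 3 ÷ (3/28) = 28.
2⁴ = 16 falls short of 28 but 2⁵ = 32 reaches it, so n = 5.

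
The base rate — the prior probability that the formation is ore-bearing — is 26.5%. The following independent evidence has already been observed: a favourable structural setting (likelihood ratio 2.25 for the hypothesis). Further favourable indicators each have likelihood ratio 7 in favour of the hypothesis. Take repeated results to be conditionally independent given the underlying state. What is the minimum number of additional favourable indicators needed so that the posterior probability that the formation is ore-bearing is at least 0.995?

Prior odds = 0.265/0.735 = 53/147.
Bayes factor of the evidence already in hand = 2.25.
Odds after that evidence = (53/147) × 2.25 = 159/196.
Target odds = 0.995/0.005 = 199.
Need 7ⁿ ≥ 199 ÷ (159/196) = 39004/159.
7² = 49 falls short of 39004/159 but 7³ = 343 reaches it, so n = 3.

3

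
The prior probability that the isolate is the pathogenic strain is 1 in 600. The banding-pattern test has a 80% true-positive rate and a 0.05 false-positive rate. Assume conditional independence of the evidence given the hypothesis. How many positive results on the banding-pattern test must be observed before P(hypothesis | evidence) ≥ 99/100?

4

Prior odds: (1/600) ÷ (599/600) = 1/599.
Likelihood ratio of a positive result = 0.8/0.05 = 16.
Target odds: 0.99 ÷ 0.01 = 99.
Require 16ⁿ ≥ 99 ÷ (1/599) = 59301.
16³ = 4096 falls short of 59301 but 16⁴ = 65536 reaches it, so n = 4.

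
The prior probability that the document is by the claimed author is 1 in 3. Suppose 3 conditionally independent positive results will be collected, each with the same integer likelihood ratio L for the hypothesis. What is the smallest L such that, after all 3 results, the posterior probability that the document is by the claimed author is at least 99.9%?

13

Prior odds = (1/3)/(2/3) = 0.5.
Target odds = 0.999/0.001 = 999.
Need L³ ≥ 999 ÷ 0.5 = 1998.
12³ = 1728 < 1998 ≤ 2197 = 13³, so L = 13.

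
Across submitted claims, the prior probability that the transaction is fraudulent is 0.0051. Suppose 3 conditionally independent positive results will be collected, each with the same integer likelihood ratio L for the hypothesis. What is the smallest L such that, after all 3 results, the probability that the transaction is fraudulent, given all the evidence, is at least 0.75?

9

Prior odds = 0.0051/0.9949 = 51/9949.
Target odds = 0.75/0.25 = 3.
Need L³ ≥ 3 ÷ (51/9949) = 9949/17.
8³ = 512 < 9949/17 ≤ 729 = 9³, so L = 9.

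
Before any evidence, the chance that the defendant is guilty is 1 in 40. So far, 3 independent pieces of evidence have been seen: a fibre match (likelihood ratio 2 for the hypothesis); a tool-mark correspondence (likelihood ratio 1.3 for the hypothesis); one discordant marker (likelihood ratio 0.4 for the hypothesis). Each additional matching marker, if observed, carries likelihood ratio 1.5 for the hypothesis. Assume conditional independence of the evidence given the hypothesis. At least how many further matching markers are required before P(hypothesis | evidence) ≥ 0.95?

Prior odds = 0.025/0.975 = 1/39.
Combined Bayes factor of the evidence already in hand = 2 × 1.3 × 0.4 = 1.04.
Odds after that evidence = (1/39) × 1.04 = 2/75.
Target odds = 0.95/0.05 = 19.
Need 1.5ⁿ ≥ 19 ÷ (2/75) = 712.5.
1.5¹⁶ = 43046721/65536 falls short of 712.5 but 1.5¹⁷ = 129140163/131072 reaches it, so n = 17.

17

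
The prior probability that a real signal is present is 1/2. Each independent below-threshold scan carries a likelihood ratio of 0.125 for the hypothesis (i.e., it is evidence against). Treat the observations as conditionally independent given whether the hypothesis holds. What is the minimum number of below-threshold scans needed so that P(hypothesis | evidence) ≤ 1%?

3

Prior odds = 0.5/0.5 = 1.
Likelihood ratio per below-threshold scan = 0.125.
Target posterior odds = 0.01/0.99 = 1/99.
Require 0.125ⁿ ≤ 1/99 ÷ 1 = 1/99.
0.125² = 0.015625 is still above 1/99 but 0.125³ = 0.001953125 is at or below it, so n = 3.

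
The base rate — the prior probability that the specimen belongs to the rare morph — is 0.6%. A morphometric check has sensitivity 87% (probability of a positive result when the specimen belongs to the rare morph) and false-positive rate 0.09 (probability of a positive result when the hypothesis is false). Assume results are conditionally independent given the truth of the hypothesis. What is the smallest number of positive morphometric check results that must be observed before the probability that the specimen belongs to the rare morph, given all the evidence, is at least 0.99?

Prior odds: 0.006 ÷ 0.994 = 3/497.
Likelihood ratio of a positive result = 0.87/0.09 = 29/3.
Target posterior odds = 0.99/0.01 = 99.
Require (29/3)ⁿ ≥ 99 ÷ (3/497) = 16401.
(29/3)⁴ = 707281/81 falls short of 16401 but (29/3)⁵ = 20511149/243 reaches it, so n = 5.

5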